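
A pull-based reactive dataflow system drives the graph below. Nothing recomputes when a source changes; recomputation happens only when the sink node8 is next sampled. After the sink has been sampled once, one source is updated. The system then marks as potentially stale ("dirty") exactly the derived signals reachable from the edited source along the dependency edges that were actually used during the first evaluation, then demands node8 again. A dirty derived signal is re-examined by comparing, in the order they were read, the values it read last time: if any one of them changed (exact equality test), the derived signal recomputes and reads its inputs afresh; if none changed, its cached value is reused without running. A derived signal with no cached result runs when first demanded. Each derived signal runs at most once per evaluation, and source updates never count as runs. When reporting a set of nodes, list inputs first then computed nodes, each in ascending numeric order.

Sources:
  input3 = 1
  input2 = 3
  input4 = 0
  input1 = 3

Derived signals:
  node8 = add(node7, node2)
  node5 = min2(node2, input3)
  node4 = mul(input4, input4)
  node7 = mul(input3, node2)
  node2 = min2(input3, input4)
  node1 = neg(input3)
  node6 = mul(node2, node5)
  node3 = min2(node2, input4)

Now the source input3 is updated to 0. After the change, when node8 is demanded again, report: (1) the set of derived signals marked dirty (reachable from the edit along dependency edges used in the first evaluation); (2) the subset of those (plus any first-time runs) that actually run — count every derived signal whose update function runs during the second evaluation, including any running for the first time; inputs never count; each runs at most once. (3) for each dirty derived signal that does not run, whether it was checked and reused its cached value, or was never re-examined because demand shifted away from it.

Marked dirty: node2, node7, node8.
Derived signals that run: node2, node7 — 2 in total.
Checked but reused from cache: node8.
Key observation: the cutoff stops propagation at node8 — its inputs' values are unchanged, so it reuses its cache.

First evaluation (everything demanded from the output):
  node2 = min2(1, 0) = 0
  node7 = mul(1, 0) = 0
  node8 = add(0, 0) = 0

Propagation after the edit:
  node2: runs — input3 1->0; result 0 (same value as before).
  node7: runs — input3 1->0; result 0 (same value as before).
  node8: checked — values it read are unchanged (node7 unchanged, node2 unchanged); reused cached 0 without running.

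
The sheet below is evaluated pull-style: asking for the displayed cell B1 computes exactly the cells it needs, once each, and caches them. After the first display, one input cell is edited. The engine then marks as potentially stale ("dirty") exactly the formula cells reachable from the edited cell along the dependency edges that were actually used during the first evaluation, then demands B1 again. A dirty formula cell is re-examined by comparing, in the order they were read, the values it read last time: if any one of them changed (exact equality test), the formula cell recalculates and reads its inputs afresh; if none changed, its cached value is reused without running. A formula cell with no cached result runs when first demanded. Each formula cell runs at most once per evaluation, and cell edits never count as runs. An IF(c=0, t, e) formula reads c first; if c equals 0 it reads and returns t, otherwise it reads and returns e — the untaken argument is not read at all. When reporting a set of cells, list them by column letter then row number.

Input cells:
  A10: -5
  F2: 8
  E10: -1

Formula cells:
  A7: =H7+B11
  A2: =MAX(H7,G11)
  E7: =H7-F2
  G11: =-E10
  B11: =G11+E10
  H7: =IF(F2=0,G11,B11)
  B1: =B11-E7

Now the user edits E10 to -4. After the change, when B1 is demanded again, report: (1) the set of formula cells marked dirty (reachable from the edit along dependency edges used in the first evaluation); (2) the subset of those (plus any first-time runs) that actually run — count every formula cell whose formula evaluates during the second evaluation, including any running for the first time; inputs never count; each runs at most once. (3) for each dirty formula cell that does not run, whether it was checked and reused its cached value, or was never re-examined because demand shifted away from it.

The edit dirties: B1, B11, E7, G11, H7.
2 formula cells run: B11, G11.
Cache hits after checking: B1, E7, H7.
Note the absorption at B11: it re-runs yet its value is the same, leaving the output's value untouched.

First demand of the output computes:
  G11 = -(-1) = 1
  B11 = 1 + -1 = 0
  H7 = IF(F2=0: F2=8 -> else branch B11) = 0
  E7 = 0 - 8 = -8
  B1 = 0 - -8 = 8

After the edit, cleaning proceeds:
  G11: a read changed (E10 -1->-4) — executes, giving 4.
  B11: a read changed (G11 1->4; E10 -1->-4) — executes, giving 0 — identical to its old value.
  H7: dirty, but its reads are unchanged (F2 unchanged, B11 unchanged); cached 0 stands.
  E7: dirty, but its reads are unchanged (H7 unchanged, F2 unchanged); cached -8 stands.
  B1: dirty, but its reads are unchanged (B11 unchanged, E7 unchanged); cached 8 stands.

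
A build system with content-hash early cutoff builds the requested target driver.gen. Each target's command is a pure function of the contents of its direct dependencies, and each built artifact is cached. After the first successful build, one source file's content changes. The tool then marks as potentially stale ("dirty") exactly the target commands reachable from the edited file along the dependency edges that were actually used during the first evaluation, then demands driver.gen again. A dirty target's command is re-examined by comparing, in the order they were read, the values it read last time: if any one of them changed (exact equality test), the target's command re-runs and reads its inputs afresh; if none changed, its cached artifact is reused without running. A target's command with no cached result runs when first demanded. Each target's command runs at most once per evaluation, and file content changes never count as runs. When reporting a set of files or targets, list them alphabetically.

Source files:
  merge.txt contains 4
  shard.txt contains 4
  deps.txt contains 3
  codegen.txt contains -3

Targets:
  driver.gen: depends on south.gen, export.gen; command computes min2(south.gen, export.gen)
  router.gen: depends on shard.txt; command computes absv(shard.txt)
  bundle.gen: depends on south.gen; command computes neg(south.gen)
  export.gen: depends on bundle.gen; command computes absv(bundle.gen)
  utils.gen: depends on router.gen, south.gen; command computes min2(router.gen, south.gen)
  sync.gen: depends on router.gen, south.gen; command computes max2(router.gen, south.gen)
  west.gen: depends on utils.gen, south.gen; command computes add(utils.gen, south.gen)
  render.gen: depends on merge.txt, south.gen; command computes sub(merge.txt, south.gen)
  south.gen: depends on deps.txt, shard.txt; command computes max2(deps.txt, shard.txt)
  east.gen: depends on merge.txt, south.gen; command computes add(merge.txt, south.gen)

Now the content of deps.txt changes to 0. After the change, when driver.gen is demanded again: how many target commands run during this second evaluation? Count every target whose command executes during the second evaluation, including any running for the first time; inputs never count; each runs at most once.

Target commands that run: south.gen — 1 in total.
Key observation: the change is absorbed at south.gen — it re-runs but produces the same value, and the output's value is unchanged.

First evaluation (everything demanded from the output):
  south.gen = max2(3, 4) = 4
  bundle.gen = neg(4) = -4
  export.gen = absv(-4) = 4
  driver.gen = min2(4, 4) = 4

Propagation after the edit:
  south.gen: runs — deps.txt 3->0; result 4 (same value as before).
  bundle.gen: checked — values it read are unchanged (south.gen unchanged); reused cached -4 without running.
  export.gen: checked — values it read are unchanged (bundle.gen unchanged); reused cached 4 without running.
  driver.gen: checked — values it read are unchanged (south.gen unchanged, export.gen unchanged); reused cached 4 without running.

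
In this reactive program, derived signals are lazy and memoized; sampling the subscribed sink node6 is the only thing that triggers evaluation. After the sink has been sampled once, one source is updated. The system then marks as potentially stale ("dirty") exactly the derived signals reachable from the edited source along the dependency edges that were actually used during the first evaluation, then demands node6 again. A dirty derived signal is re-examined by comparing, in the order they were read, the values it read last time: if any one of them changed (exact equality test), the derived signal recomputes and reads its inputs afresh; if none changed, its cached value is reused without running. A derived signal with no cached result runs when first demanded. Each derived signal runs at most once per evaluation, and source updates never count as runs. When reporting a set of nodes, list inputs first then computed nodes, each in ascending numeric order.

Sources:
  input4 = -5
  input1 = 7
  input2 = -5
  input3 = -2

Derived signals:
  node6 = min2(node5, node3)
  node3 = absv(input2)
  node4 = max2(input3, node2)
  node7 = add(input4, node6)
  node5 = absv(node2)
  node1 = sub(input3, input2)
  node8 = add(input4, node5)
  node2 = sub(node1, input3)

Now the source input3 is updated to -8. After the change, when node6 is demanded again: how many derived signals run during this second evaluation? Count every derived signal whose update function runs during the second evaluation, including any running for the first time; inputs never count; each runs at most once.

2 derived signals run: node1, node2.
Note the absorption at node2: it re-runs yet its value is the same, leaving the output's value untouched.

First demand of the output computes:
  node1 = sub(-2, -5) = 3
  node2 = sub(3, -2) = 5
  node3 = absv(-5) = 5
  node5 = absv(5) = 5
  node6 = min2(5, 5) = 5

After the edit, cleaning proceeds:
  node1: a read changed (input3 -2->-8) — executes, giving -3.
  node2: a read changed (node1 3->-3; input3 -2->-8) — executes, giving 5 — identical to its old value.
  node5: dirty, but its reads are unchanged (node2 unchanged); cached 5 stands.
  node6: dirty, but its reads are unchanged (node5 unchanged, node3 unchanged); cached 5 stands.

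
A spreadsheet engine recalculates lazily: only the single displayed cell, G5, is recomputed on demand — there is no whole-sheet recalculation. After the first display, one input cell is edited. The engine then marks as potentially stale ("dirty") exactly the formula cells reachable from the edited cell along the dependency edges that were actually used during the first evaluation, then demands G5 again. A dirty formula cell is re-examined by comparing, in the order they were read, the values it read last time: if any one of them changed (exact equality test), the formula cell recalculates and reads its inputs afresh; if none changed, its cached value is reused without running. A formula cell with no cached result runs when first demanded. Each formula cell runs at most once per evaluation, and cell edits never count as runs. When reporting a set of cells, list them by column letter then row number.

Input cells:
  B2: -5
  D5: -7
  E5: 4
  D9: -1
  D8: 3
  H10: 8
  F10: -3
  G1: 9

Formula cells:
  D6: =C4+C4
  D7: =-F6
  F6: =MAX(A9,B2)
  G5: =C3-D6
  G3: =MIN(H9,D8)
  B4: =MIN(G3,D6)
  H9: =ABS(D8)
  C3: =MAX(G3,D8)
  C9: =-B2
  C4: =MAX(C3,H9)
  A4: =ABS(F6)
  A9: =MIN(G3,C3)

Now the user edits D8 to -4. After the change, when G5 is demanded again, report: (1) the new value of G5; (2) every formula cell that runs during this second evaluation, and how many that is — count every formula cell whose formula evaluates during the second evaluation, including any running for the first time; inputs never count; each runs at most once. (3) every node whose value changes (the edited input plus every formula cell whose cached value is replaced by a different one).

First evaluation (everything demanded from the output):
  H9 = ABS(3) = 3
  G3 = MIN(3, 3) = 3
  C3 = MAX(3, 3) = 3
  C4 = MAX(3, 3) = 3
  D6 = 3 + 3 = 6
  G5 = 3 - 6 = -3

Propagation after the edit:
  H9: runs — D8 3->-4; result 4.
  G3: runs — H9 3->4; D8 3->-4; result -4.
  C3: runs — G3 3->-4; D8 3->-4; result -4.
  C4: runs — C3 3->-4; H9 3->4; result 4.
  D6: runs — C4 3->4; C4 3->4; result 8.
  G5: runs — C3 3->-4; D6 6->8; result -12.

New value of G5: -12.
Formula cells that run: C3, C4, D6, G3, G5, H9 — 6 in total.
Values that change: C3, C4, D6, D8, G3, G5, H9.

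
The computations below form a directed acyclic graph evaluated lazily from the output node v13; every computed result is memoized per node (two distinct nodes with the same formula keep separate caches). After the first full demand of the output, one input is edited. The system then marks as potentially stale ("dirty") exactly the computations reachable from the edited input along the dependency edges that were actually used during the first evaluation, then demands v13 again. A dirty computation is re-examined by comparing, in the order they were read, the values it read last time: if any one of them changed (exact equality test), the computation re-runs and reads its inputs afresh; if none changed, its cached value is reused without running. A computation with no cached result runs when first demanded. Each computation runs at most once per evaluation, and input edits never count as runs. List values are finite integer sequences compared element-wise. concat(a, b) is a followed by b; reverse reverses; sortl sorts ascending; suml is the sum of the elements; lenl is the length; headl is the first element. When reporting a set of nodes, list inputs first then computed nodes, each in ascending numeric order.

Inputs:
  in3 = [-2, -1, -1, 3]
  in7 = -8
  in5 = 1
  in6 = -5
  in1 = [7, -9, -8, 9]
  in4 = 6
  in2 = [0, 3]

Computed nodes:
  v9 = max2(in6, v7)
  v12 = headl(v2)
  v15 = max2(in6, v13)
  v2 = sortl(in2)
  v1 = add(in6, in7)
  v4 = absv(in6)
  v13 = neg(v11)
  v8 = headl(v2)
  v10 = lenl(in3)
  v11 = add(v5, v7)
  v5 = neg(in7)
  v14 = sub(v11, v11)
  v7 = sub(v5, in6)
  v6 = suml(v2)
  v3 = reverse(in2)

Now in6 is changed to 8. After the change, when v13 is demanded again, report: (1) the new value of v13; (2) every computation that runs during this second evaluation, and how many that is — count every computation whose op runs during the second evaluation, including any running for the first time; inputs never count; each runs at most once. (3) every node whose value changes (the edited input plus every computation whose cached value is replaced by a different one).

First demand of the output computes:
  v5 = neg(-8) = 8
  v7 = sub(8, -5) = 13
  v11 = add(8, 13) = 21
  v13 = neg(21) = -21

After the edit, cleaning proceeds:
  v7: a read changed (in6 -5->8) — executes, giving 0.
  v11: a read changed (v7 13->0) — executes, giving 8.
  v13: a read changed (v11 21->8) — executes, giving -8.

Demanding v13 again yields -8.
3 computations run: v7, v11, v13.
The nodes whose values change: in6, v7, v11, v13.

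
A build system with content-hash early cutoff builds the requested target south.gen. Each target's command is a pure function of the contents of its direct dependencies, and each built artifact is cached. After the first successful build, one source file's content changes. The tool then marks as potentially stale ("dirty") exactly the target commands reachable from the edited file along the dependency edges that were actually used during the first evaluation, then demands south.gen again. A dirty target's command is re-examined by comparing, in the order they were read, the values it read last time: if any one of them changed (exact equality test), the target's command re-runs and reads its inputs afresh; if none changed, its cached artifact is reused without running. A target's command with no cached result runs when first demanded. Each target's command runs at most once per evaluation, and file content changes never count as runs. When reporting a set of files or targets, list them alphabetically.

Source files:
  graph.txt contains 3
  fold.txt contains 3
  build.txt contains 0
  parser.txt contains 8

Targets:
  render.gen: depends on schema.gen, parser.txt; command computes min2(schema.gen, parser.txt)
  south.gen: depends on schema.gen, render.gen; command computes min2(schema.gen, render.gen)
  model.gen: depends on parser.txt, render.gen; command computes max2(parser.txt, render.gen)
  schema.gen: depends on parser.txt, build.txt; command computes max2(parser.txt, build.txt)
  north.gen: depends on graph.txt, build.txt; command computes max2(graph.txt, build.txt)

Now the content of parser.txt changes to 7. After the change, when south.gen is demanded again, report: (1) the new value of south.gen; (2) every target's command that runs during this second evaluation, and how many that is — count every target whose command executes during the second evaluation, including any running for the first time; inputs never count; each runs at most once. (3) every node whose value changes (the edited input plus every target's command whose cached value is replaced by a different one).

New value of south.gen: 7.
Target commands that run: render.gen, schema.gen, south.gen — 3 in total.
Values that change: parser.txt, render.gen, schema.gen, south.gen.

First evaluation (everything demanded from the output):
  schema.gen = max2(8, 0) = 8
  render.gen = min2(8, 8) = 8
  south.gen = min2(8, 8) = 8

Propagation after the edit:
  schema.gen: runs — parser.txt 8->7; result 7.
  render.gen: runs — schema.gen 8->7; parser.txt 8->7; result 7.
  south.gen: runs — schema.gen 8->7; render.gen 8->7; result 7.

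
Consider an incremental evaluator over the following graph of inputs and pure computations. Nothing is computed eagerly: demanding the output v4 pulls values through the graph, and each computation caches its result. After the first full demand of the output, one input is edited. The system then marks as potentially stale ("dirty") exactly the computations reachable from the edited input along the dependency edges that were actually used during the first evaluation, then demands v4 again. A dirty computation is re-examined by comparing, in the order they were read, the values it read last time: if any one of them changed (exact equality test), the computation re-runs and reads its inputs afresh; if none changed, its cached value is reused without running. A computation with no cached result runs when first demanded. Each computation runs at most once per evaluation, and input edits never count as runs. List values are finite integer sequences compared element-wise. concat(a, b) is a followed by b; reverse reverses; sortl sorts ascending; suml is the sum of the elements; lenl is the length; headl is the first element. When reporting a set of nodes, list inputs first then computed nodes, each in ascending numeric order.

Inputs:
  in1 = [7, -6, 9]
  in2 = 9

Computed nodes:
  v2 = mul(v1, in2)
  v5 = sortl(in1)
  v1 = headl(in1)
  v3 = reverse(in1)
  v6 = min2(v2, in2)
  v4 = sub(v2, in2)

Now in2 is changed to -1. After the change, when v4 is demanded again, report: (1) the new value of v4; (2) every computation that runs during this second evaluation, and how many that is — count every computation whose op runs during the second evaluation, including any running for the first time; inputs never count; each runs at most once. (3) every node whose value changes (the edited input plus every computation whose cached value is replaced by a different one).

v4 now evaluates to -6.
Run set: v2, v4 (2 run).
Changed values: in2, v2, v4.

Initial pass — values computed on the first demand:
  v1 = headl([7, -6, 9]) = 7
  v2 = mul(7, 9) = 63
  v4 = sub(63, 9) = 54

Second demand — change propagation:
  v2: re-runs because in2 9->-1; new result -7.
  v4: re-runs because v2 63->-7; in2 9->-1; new result -6.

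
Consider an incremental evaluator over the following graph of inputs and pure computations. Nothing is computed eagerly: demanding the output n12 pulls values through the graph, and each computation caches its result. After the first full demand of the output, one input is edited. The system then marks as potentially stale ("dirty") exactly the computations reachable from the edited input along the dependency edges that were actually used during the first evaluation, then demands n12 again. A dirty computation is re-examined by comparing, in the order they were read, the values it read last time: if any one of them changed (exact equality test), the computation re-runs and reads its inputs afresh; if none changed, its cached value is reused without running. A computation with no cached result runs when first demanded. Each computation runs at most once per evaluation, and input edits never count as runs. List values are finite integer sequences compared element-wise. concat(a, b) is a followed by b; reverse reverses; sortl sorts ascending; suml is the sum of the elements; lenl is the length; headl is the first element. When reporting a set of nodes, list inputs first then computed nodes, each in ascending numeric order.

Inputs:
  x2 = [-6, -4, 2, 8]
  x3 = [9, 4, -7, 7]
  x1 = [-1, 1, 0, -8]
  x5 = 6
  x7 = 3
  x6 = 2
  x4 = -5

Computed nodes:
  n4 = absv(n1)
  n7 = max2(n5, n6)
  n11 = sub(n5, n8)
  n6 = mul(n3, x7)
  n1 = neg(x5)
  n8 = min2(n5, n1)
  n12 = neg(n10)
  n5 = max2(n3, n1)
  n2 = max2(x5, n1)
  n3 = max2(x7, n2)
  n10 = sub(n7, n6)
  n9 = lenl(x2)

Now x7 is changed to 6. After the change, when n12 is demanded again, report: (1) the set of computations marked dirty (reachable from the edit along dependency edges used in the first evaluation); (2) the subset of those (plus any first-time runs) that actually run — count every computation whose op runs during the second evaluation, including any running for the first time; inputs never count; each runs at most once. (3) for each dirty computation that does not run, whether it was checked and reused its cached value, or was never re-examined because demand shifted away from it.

Initial pass — values computed on the first demand:
  n1 = neg(6) = -6
  n2 = max2(6, -6) = 6
  n3 = max2(3, 6) = 6
  n5 = max2(6, -6) = 6
  n6 = mul(6, 3) = 18
  n7 = max2(6, 18) = 18
  n10 = sub(18, 18) = 0
  n12 = neg(0) = 0

Second demand — change propagation:
  n3: re-runs because x7 3->6; new result 6 (unchanged).
  n5: re-examined; everything it read last time is the same (n3 unchanged, n1 unchanged) — cache 6 kept, no run.
  n6: re-runs because x7 3->6; new result 36.
  n7: re-runs because n6 18->36; new result 36.
  n10: re-runs because n7 18->36; n6 18->36; new result 0 (unchanged).
  n12: re-examined; everything it read last time is the same (n10 unchanged) — cache 0 kept, no run.

The important point: at n5 every value read last time is unchanged, so the dirty flag clears without a run.

Dirty set: n3, n5, n6, n7, n10, n12.
Run set: n3, n6, n7, n10 (4 run).
Re-examined without running (cache reused): n5, n12.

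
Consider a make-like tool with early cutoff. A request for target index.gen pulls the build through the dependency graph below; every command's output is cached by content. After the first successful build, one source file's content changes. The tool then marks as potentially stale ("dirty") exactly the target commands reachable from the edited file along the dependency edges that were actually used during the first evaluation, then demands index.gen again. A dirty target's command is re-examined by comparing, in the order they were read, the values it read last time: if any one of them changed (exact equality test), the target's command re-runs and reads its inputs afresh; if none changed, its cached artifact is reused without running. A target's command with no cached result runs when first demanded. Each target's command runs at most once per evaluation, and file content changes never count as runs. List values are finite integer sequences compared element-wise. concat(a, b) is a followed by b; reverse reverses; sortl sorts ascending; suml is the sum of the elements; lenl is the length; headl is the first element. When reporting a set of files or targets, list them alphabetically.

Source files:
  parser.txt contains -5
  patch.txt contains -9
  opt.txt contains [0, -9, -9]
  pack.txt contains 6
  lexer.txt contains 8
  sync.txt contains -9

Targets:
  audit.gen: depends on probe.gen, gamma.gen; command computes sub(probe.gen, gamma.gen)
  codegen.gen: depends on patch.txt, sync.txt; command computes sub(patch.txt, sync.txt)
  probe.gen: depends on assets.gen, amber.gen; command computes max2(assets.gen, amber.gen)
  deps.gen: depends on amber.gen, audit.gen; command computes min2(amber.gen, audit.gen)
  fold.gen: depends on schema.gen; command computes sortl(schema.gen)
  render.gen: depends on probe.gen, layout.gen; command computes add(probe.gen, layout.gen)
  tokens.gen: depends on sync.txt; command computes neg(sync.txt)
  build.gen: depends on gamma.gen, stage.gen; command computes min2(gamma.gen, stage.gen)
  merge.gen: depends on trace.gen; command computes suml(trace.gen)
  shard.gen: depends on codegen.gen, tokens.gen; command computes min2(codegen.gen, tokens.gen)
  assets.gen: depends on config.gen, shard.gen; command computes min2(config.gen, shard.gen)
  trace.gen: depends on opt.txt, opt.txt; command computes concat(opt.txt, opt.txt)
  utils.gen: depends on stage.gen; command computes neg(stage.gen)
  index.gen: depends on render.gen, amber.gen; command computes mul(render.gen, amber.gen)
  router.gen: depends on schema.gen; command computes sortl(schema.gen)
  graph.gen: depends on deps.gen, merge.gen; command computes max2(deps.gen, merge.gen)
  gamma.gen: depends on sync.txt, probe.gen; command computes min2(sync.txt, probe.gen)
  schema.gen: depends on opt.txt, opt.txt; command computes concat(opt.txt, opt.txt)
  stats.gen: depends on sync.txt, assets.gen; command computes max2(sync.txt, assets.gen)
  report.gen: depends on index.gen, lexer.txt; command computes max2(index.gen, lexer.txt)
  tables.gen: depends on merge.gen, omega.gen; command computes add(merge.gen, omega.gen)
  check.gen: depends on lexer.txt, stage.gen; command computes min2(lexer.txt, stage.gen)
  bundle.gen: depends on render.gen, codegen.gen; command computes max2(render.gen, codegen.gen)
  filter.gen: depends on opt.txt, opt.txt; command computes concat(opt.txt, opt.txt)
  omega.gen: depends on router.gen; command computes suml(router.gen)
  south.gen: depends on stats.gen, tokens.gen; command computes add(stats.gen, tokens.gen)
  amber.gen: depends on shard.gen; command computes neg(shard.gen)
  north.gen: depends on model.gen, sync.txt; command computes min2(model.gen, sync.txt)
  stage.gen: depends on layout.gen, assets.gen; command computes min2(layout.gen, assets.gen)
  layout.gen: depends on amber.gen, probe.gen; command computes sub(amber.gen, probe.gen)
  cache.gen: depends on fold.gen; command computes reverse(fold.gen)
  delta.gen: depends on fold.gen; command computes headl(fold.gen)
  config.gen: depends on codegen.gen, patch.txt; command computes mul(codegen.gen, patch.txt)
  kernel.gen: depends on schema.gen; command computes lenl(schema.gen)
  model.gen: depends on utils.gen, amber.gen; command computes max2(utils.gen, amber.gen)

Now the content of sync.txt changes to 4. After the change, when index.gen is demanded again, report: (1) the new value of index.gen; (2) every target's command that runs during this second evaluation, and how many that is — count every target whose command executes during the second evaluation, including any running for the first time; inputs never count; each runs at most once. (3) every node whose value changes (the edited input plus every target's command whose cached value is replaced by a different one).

Demanding index.gen again yields 169.
10 target commands run: amber.gen, assets.gen, codegen.gen, config.gen, index.gen, layout.gen, probe.gen, render.gen, shard.gen, tokens.gen.
The nodes whose values change: amber.gen, assets.gen, codegen.gen, config.gen, index.gen, probe.gen, render.gen, shard.gen, sync.txt, tokens.gen.

First demand of the output computes:
  codegen.gen = sub(-9, -9) = 0
  config.gen = mul(0, -9) = 0
  tokens.gen = neg(-9) = 9
  shard.gen = min2(0, 9) = 0
  amber.gen = neg(0) = 0
  assets.gen = min2(0, 0) = 0
  probe.gen = max2(0, 0) = 0
  layout.gen = sub(0, 0) = 0
  render.gen = add(0, 0) = 0
  index.gen = mul(0, 0) = 0

After the edit, cleaning proceeds:
  codegen.gen: a read changed (sync.txt -9->4) — executes, giving -13.
  config.gen: a read changed (codegen.gen 0->-13) — executes, giving 117.
  tokens.gen: a read changed (sync.txt -9->4) — executes, giving -4.
  shard.gen: a read changed (codegen.gen 0->-13; tokens.gen 9->-4) — executes, giving -13.
  amber.gen: a read changed (shard.gen 0->-13) — executes, giving 13.
  assets.gen: a read changed (config.gen 0->117; shard.gen 0->-13) — executes, giving -13.
  probe.gen: a read changed (assets.gen 0->-13; amber.gen 0->13) — executes, giving 13.
  layout.gen: a read changed (amber.gen 0->13; probe.gen 0->13) — executes, giving 0 — identical to its old value.
  render.gen: a read changed (probe.gen 0->13) — executes, giving 13.
  index.gen: a read changed (render.gen 0->13; amber.gen 0->13) — executes, giving 169.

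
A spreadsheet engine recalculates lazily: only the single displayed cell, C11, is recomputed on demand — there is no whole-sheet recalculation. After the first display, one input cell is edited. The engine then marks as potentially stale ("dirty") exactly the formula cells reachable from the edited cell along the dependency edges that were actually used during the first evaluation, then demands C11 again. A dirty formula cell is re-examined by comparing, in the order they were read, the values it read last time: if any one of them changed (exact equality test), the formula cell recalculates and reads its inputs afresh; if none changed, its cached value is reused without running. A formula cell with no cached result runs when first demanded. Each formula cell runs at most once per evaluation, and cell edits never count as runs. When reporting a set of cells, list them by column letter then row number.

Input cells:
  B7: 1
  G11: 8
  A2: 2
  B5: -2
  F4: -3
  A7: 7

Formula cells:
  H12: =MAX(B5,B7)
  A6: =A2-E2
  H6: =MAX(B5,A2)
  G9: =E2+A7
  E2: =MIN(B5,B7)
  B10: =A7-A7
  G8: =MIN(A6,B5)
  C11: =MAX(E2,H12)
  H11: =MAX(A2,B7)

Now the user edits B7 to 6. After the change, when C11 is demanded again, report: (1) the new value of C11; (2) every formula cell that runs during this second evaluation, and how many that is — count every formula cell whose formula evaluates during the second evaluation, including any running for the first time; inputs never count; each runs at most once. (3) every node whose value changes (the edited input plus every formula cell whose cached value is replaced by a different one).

First evaluation (everything demanded from the output):
  E2 = MIN(-2, 1) = -2
  H12 = MAX(-2, 1) = 1
  C11 = MAX(-2, 1) = 1

Propagation after the edit:
  E2: runs — B7 1->6; result -2 (same value as before).
  H12: runs — B7 1->6; result 6.
  C11: runs — H12 1->6; result 6.

New value of C11: 6.
Formula cells that run: C11, E2, H12 — 3 in total.
Values that change: B7, C11, H12.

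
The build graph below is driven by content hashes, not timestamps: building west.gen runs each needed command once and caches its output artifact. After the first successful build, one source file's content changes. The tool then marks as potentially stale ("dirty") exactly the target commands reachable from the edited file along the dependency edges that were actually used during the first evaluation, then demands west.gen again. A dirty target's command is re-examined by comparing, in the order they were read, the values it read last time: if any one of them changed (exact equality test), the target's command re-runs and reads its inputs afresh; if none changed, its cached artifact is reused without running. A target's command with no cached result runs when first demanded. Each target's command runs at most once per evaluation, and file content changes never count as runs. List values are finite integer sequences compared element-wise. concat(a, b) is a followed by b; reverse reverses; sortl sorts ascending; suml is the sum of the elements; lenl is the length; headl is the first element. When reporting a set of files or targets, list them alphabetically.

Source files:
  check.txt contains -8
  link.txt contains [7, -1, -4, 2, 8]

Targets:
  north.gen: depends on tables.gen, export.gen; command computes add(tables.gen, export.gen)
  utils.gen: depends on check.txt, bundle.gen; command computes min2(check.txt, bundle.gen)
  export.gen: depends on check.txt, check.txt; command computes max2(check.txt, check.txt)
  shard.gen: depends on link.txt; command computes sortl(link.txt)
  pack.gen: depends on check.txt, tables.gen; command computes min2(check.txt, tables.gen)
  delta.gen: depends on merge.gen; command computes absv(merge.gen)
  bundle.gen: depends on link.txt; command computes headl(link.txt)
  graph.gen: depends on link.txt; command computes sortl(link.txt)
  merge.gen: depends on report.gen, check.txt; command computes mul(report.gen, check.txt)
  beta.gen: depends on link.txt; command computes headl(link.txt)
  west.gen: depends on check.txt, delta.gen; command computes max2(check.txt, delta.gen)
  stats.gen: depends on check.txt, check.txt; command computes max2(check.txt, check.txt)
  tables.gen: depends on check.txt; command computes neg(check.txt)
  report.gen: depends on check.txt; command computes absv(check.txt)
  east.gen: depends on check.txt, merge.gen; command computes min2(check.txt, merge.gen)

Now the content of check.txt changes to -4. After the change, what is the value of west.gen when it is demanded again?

west.gen now evaluates to 16.

Initial pass — values computed on the first demand:
  report.gen = absv(-8) = 8
  merge.gen = mul(8, -8) = -64
  delta.gen = absv(-64) = 64
  west.gen = max2(-8, 64) = 64

Second demand — change propagation:
  report.gen: re-runs because check.txt -8->-4; new result 4.
  merge.gen: re-runs because report.gen 8->4; check.txt -8->-4; new result -16.
  delta.gen: re-runs because merge.gen -64->-16; new result 16.
  west.gen: re-runs because check.txt -8->-4; delta.gen 64->16; new result 16.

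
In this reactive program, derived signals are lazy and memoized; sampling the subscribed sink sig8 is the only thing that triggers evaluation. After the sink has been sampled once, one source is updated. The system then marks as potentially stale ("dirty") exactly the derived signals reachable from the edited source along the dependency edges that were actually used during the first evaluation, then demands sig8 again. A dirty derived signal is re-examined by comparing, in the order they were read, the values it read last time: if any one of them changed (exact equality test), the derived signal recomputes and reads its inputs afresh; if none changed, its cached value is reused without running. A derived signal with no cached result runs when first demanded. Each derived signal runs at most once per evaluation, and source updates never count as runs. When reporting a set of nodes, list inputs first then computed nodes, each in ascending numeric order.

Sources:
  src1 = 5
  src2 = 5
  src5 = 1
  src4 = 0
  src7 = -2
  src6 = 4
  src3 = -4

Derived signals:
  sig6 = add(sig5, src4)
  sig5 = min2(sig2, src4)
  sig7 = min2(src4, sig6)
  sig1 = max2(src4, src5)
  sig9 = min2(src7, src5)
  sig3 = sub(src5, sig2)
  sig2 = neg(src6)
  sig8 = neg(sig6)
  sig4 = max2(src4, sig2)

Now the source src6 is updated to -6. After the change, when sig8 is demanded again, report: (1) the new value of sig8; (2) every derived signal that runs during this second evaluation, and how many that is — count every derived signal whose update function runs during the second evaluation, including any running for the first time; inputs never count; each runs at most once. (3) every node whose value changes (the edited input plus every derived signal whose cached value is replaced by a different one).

Demanding sig8 again yields 0.
4 derived signals run: sig2, sig5, sig6, sig8.
The nodes whose values change: src6, sig2, sig5, sig6, sig8.

First demand of the output computes:
  sig2 = neg(4) = -4
  sig5 = min2(-4, 0) = -4
  sig6 = add(-4, 0) = -4
  sig8 = neg(-4) = 4

After the edit, cleaning proceeds:
  sig2: a read changed (src6 4->-6) — executes, giving 6.
  sig5: a read changed (sig2 -4->6) — executes, giving 0.
  sig6: a read changed (sig5 -4->0) — executes, giving 0.
  sig8: a read changed (sig6 -4->0) — executes, giving 0.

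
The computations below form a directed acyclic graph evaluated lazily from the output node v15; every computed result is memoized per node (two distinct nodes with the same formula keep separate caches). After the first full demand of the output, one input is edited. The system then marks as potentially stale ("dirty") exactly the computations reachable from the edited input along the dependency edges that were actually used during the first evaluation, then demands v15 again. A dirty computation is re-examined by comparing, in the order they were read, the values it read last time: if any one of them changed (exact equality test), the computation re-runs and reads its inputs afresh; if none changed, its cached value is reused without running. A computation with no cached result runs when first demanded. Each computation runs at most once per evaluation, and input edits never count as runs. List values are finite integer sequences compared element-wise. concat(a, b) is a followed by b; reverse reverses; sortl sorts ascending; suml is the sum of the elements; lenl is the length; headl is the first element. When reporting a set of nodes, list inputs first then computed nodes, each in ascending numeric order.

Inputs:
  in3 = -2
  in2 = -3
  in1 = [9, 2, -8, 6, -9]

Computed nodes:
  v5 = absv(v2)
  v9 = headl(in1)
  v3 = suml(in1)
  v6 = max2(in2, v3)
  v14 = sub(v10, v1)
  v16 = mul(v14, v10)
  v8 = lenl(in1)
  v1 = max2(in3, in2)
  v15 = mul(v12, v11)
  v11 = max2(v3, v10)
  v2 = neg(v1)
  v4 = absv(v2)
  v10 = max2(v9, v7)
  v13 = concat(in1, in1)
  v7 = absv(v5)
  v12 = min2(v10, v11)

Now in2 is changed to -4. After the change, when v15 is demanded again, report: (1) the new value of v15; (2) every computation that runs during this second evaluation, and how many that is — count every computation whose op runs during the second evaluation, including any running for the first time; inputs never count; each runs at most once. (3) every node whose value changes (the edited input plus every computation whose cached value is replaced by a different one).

Demanding v15 again yields 81.
1 computations run: v1.
The nodes whose values change: in2.
Note the absorption at v1: it re-runs yet its value is the same, leaving the output's value untouched.

First demand of the output computes:
  v1 = max2(-2, -3) = -2
  v2 = neg(-2) = 2
  v3 = suml([9, 2, -8, 6, -9]) = 0
  v5 = absv(2) = 2
  v7 = absv(2) = 2
  v9 = headl([9, 2, -8, 6, -9]) = 9
  v10 = max2(9, 2) = 9
  v11 = max2(0, 9) = 9
  v12 = min2(9, 9) = 9
  v15 = mul(9, 9) = 81

After the edit, cleaning proceeds:
  v1: a read changed (in2 -3->-4) — executes, giving -2 — identical to its old value.
  v2: dirty, but its reads are unchanged (v1 unchanged); cached 2 stands.
  v5: dirty, but its reads are unchanged (v2 unchanged); cached 2 stands.
  v7: dirty, but its reads are unchanged (v5 unchanged); cached 2 stands.
  v10: dirty, but its reads are unchanged (v9 unchanged, v7 unchanged); cached 9 stands.
  v11: dirty, but its reads are unchanged (v3 unchanged, v10 unchanged); cached 9 stands.
  v12: dirty, but its reads are unchanged (v10 unchanged, v11 unchanged); cached 9 stands.
  v15: dirty, but its reads are unchanged (v12 unchanged, v11 unchanged); cached 81 stands.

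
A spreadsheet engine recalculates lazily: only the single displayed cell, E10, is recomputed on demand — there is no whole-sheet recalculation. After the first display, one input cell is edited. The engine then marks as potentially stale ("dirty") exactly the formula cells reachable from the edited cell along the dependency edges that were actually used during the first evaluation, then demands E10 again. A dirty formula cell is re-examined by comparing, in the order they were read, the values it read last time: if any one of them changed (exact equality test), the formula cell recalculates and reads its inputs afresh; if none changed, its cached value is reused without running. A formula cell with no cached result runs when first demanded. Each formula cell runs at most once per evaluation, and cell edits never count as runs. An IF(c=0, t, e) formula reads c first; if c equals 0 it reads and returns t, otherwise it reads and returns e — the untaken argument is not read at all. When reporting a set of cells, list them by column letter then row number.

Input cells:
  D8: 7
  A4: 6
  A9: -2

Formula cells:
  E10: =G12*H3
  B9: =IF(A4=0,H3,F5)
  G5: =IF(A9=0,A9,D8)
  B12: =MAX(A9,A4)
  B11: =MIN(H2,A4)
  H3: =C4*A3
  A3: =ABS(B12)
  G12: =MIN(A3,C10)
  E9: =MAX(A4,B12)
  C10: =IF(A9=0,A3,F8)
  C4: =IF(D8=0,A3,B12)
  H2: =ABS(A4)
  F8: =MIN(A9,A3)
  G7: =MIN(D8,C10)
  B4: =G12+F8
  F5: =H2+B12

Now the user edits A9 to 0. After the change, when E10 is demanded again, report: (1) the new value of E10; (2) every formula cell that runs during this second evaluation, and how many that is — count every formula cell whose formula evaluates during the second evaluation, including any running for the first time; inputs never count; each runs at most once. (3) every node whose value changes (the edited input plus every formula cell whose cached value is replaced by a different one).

First evaluation (everything demanded from the output):
  B12 = MAX(-2, 6) = 6
  A3 = ABS(6) = 6
  C4 = IF(D8=0: D8=7 -> else branch B12) = 6
  F8 = MIN(-2, 6) = -2
  C10 = IF(A9=0: A9=-2 -> else branch F8) = -2
  G12 = MIN(6, -2) = -2
  H3 = 6 * 6 = 36
  E10 = -2 * 36 = -72

Propagation after the edit:
  B12: runs — A9 -2->0; result 6 (same value as before).
  A3: checked — values it read are unchanged (B12 unchanged); reused cached 6 without running.
  C4: checked — values it read are unchanged (D8 unchanged, B12 unchanged); reused cached 6 without running.
  F8: marked dirty but never re-examined — demand shifted away from it.
  C10: runs — A9 -2->0; result 6.
  G12: runs — C10 -2->6; result 6.
  H3: checked — values it read are unchanged (C4 unchanged, A3 unchanged); reused cached 36 without running.
  E10: runs — G12 -2->6; result 216.

Key observation: a condition flipped, so demand moved to the other branch — F8 is never re-examined.

New value of E10: 216.
Formula cells that run: B12, C10, E10, G12 — 4 in total.
Values that change: A9, C10, E10, G12.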